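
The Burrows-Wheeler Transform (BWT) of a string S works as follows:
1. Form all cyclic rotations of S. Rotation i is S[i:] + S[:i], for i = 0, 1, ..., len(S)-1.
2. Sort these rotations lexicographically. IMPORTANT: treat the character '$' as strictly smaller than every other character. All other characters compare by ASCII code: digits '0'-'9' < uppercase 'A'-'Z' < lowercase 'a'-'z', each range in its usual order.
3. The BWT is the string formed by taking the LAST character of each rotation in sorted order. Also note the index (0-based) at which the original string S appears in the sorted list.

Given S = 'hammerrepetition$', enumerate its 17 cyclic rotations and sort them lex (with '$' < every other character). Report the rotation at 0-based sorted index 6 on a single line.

All 17 rotations (rotation i = S[i:]+S[:i]):
  rot[0] = hammerrepetition$
  rot[1] = ammerrepetition$h
  rot[2] = mmerrepetition$ha
  rot[3] = merrepetition$ham
  rot[4] = errepetition$hamm
  rot[5] = rrepetition$hamme
  rot[6] = repetition$hammer
  rot[7] = epetition$hammerr
  rot[8] = petition$hammerre
  rot[9] = etition$hammerrep
  rot[10] = tition$hammerrepe
  rot[11] = ition$hammerrepet
  rot[12] = tion$hammerrepeti
  rot[13] = ion$hammerrepetit
  rot[14] = on$hammerrepetiti
  rot[15] = n$hammerrepetitio
  rot[16] = $hammerrepetition
Sorted (with $ < everything):
  sorted[0] = $hammerrepetition
  sorted[1] = ammerrepetition$h
  sorted[2] = epetition$hammerr
  sorted[3] = errepetition$hamm
  sorted[4] = etition$hammerrep
  sorted[5] = hammerrepetition$
  sorted[6] = ion$hammerrepetit
  sorted[7] = ition$hammerrepet
  sorted[8] = merrepetition$ham
  sorted[9] = mmerrepetition$ha
  sorted[10] = n$hammerrepetitio
  sorted[11] = on$hammerrepetiti
  sorted[12] = petition$hammerre
  sorted[13] = repetition$hammer
  sorted[14] = rrepetition$hamme
  sorted[15] = tion$hammerrepeti
  sorted[16] = tition$hammerrepe
sorted[6] = ion$hammerrepetit

Answer: ion$hammerrepetit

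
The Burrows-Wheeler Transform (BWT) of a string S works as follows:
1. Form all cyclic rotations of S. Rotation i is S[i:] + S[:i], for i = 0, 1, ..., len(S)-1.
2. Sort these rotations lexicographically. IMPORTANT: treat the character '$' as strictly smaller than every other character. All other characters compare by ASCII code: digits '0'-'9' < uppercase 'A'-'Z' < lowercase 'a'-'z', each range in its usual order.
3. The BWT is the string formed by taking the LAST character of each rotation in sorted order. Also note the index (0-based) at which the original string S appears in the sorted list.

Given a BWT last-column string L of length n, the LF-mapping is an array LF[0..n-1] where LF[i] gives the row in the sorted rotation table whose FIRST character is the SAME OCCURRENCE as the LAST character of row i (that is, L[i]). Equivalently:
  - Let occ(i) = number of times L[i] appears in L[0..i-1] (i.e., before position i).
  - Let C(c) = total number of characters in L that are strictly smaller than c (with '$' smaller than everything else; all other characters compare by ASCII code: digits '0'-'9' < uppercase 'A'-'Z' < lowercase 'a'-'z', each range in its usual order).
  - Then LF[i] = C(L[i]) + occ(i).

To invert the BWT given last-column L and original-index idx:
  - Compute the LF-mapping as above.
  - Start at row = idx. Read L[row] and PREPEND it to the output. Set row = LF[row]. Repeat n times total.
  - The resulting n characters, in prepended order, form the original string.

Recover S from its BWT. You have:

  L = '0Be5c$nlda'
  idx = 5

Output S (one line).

Answer: candle5B0$

Derivation:
LF mapping: 1 3 7 2 5 0 9 8 6 4
Walk LF starting at row 5, prepending L[row]:
  step 1: row=5, L[5]='$', prepend. Next row=LF[5]=0
  step 2: row=0, L[0]='0', prepend. Next row=LF[0]=1
  step 3: row=1, L[1]='B', prepend. Next row=LF[1]=3
  step 4: row=3, L[3]='5', prepend. Next row=LF[3]=2
  step 5: row=2, L[2]='e', prepend. Next row=LF[2]=7
  step 6: row=7, L[7]='l', prepend. Next row=LF[7]=8
  step 7: row=8, L[8]='d', prepend. Next row=LF[8]=6
  step 8: row=6, L[6]='n', prepend. Next row=LF[6]=9
  step 9: row=9, L[9]='a', prepend. Next row=LF[9]=4
  step 10: row=4, L[4]='c', prepend. Next row=LF[4]=5
Reversed output: candle5B0$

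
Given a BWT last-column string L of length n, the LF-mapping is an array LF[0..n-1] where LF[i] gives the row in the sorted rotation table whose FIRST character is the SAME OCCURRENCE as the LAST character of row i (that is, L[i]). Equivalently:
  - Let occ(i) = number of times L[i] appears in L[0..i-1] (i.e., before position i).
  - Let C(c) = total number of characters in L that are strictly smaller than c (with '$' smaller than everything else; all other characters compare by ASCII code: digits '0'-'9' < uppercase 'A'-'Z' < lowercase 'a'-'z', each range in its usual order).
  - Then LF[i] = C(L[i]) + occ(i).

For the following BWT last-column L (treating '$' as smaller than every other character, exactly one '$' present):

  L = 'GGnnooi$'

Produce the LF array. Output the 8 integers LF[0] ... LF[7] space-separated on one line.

Char counts: '$':1, 'G':2, 'i':1, 'n':2, 'o':2
C (first-col start): C('$')=0, C('G')=1, C('i')=3, C('n')=4, C('o')=6
L[0]='G': occ=0, LF[0]=C('G')+0=1+0=1
L[1]='G': occ=1, LF[1]=C('G')+1=1+1=2
L[2]='n': occ=0, LF[2]=C('n')+0=4+0=4
L[3]='n': occ=1, LF[3]=C('n')+1=4+1=5
L[4]='o': occ=0, LF[4]=C('o')+0=6+0=6
L[5]='o': occ=1, LF[5]=C('o')+1=6+1=7
L[6]='i': occ=0, LF[6]=C('i')+0=3+0=3
L[7]='$': occ=0, LF[7]=C('$')+0=0+0=0

Answer: 1 2 4 5 6 7 3 0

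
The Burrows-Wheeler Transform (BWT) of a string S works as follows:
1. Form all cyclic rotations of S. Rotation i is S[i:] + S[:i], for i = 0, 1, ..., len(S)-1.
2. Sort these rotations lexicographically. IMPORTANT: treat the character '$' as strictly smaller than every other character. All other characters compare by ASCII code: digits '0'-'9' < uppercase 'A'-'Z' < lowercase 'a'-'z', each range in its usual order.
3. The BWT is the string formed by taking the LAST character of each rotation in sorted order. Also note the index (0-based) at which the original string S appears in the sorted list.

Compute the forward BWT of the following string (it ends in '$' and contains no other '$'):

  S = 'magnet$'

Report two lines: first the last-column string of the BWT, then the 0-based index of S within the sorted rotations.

All 7 rotations (rotation i = S[i:]+S[:i]):
  rot[0] = magnet$
  rot[1] = agnet$m
  rot[2] = gnet$ma
  rot[3] = net$mag
  rot[4] = et$magn
  rot[5] = t$magne
  rot[6] = $magnet
Sorted (with $ < everything):
  sorted[0] = $magnet  (last char: 't')
  sorted[1] = agnet$m  (last char: 'm')
  sorted[2] = et$magn  (last char: 'n')
  sorted[3] = gnet$ma  (last char: 'a')
  sorted[4] = magnet$  (last char: '$')
  sorted[5] = net$mag  (last char: 'g')
  sorted[6] = t$magne  (last char: 'e')
Last column: tmna$ge
Original string S is at sorted index 4

Answer: tmna$ge
4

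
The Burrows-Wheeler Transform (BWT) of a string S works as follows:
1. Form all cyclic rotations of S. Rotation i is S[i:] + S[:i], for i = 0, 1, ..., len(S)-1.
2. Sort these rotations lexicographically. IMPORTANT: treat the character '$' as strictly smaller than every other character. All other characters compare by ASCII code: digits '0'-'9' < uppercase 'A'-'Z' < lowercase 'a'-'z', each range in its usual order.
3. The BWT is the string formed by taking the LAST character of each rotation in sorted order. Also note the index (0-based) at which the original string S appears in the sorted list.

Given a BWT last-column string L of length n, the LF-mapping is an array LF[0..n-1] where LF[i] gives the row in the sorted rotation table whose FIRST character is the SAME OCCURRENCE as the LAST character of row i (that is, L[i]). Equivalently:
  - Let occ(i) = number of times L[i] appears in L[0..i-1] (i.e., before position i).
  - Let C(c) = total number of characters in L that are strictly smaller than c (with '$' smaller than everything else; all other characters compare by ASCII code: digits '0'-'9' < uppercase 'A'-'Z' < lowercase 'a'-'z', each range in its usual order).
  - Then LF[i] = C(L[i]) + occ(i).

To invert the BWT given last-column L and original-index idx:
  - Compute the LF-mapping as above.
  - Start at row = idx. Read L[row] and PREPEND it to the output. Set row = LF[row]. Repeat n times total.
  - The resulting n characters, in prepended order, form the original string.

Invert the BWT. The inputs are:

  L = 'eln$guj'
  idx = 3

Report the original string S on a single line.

Answer: jungle$

Derivation:
LF mapping: 1 4 5 0 2 6 3
Walk LF starting at row 3, prepending L[row]:
  step 1: row=3, L[3]='$', prepend. Next row=LF[3]=0
  step 2: row=0, L[0]='e', prepend. Next row=LF[0]=1
  step 3: row=1, L[1]='l', prepend. Next row=LF[1]=4
  step 4: row=4, L[4]='g', prepend. Next row=LF[4]=2
  step 5: row=2, L[2]='n', prepend. Next row=LF[2]=5
  step 6: row=5, L[5]='u', prepend. Next row=LF[5]=6
  step 7: row=6, L[6]='j', prepend. Next row=LF[6]=3
Reversed output: jungle$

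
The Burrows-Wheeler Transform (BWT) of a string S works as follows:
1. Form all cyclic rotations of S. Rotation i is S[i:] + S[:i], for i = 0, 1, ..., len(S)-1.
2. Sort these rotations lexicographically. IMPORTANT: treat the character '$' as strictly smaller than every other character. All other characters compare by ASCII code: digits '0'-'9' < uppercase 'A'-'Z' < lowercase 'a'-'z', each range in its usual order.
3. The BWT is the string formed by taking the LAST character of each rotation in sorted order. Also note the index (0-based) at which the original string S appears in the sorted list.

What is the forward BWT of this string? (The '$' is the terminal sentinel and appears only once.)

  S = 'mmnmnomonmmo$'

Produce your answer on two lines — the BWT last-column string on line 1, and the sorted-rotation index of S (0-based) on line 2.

All 13 rotations (rotation i = S[i:]+S[:i]):
  rot[0] = mmnmnomonmmo$
  rot[1] = mnmnomonmmo$m
  rot[2] = nmnomonmmo$mm
  rot[3] = mnomonmmo$mmn
  rot[4] = nomonmmo$mmnm
  rot[5] = omonmmo$mmnmn
  rot[6] = monmmo$mmnmno
  rot[7] = onmmo$mmnmnom
  rot[8] = nmmo$mmnmnomo
  rot[9] = mmo$mmnmnomon
  rot[10] = mo$mmnmnomonm
  rot[11] = o$mmnmnomonmm
  rot[12] = $mmnmnomonmmo
Sorted (with $ < everything):
  sorted[0] = $mmnmnomonmmo  (last char: 'o')
  sorted[1] = mmnmnomonmmo$  (last char: '$')
  sorted[2] = mmo$mmnmnomon  (last char: 'n')
  sorted[3] = mnmnomonmmo$m  (last char: 'm')
  sorted[4] = mnomonmmo$mmn  (last char: 'n')
  sorted[5] = mo$mmnmnomonm  (last char: 'm')
  sorted[6] = monmmo$mmnmno  (last char: 'o')
  sorted[7] = nmmo$mmnmnomo  (last char: 'o')
  sorted[8] = nmnomonmmo$mm  (last char: 'm')
  sorted[9] = nomonmmo$mmnm  (last char: 'm')
  sorted[10] = o$mmnmnomonmm  (last char: 'm')
  sorted[11] = omonmmo$mmnmn  (last char: 'n')
  sorted[12] = onmmo$mmnmnom  (last char: 'm')
Last column: o$nmnmoommmnm
Original string S is at sorted index 1

Answer: o$nmnmoommmnm
1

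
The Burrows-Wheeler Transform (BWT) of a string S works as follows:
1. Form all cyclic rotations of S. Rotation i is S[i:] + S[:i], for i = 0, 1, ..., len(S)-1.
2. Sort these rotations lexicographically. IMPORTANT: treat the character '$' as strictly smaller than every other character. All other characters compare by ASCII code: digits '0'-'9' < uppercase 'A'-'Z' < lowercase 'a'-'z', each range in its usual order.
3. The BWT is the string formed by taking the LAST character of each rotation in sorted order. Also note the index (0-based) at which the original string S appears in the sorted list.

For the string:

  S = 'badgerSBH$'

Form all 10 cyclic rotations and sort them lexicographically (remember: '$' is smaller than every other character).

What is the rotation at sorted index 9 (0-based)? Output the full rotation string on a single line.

Answer: rSBH$badge

Derivation:
All 10 rotations (rotation i = S[i:]+S[:i]):
  rot[0] = badgerSBH$
  rot[1] = adgerSBH$b
  rot[2] = dgerSBH$ba
  rot[3] = gerSBH$bad
  rot[4] = erSBH$badg
  rot[5] = rSBH$badge
  rot[6] = SBH$badger
  rot[7] = BH$badgerS
  rot[8] = H$badgerSB
  rot[9] = $badgerSBH
Sorted (with $ < everything):
  sorted[0] = $badgerSBH
  sorted[1] = BH$badgerS
  sorted[2] = H$badgerSB
  sorted[3] = SBH$badger
  sorted[4] = adgerSBH$b
  sorted[5] = badgerSBH$
  sorted[6] = dgerSBH$ba
  sorted[7] = erSBH$badg
  sorted[8] = gerSBH$bad
  sorted[9] = rSBH$badge
sorted[9] = rSBH$badge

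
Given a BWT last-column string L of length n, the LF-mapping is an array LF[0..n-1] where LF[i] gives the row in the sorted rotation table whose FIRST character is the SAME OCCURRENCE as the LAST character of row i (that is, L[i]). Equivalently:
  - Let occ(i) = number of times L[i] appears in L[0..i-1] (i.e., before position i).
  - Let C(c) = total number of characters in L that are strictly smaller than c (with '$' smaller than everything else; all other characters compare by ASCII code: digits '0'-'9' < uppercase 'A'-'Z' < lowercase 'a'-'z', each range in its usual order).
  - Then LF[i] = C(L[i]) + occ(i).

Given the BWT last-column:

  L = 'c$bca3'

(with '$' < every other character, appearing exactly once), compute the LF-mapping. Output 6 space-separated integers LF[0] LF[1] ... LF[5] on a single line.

Answer: 4 0 3 5 2 1

Derivation:
Char counts: '$':1, '3':1, 'a':1, 'b':1, 'c':2
C (first-col start): C('$')=0, C('3')=1, C('a')=2, C('b')=3, C('c')=4
L[0]='c': occ=0, LF[0]=C('c')+0=4+0=4
L[1]='$': occ=0, LF[1]=C('$')+0=0+0=0
L[2]='b': occ=0, LF[2]=C('b')+0=3+0=3
L[3]='c': occ=1, LF[3]=C('c')+1=4+1=5
L[4]='a': occ=0, LF[4]=C('a')+0=2+0=2
L[5]='3': occ=0, LF[5]=C('3')+0=1+0=1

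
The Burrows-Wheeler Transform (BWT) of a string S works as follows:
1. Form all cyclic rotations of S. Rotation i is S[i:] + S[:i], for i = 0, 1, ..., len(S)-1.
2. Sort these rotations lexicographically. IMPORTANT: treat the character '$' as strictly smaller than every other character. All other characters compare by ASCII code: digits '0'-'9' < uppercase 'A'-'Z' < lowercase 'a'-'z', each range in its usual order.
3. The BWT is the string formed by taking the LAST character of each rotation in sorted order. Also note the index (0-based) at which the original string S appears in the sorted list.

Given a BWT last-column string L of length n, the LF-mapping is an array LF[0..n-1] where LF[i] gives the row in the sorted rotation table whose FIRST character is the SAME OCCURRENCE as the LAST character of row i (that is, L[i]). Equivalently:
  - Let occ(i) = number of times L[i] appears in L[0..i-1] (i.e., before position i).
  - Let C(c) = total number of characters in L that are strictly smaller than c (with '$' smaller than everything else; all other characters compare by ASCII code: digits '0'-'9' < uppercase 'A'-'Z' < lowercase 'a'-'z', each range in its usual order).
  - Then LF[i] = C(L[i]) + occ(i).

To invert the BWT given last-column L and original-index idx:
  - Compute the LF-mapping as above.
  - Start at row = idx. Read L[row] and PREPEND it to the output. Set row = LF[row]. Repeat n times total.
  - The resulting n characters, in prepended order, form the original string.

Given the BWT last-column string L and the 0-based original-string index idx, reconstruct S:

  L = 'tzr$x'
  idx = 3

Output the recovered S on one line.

LF mapping: 2 4 1 0 3
Walk LF starting at row 3, prepending L[row]:
  step 1: row=3, L[3]='$', prepend. Next row=LF[3]=0
  step 2: row=0, L[0]='t', prepend. Next row=LF[0]=2
  step 3: row=2, L[2]='r', prepend. Next row=LF[2]=1
  step 4: row=1, L[1]='z', prepend. Next row=LF[1]=4
  step 5: row=4, L[4]='x', prepend. Next row=LF[4]=3
Reversed output: xzrt$

Answer: xzrt$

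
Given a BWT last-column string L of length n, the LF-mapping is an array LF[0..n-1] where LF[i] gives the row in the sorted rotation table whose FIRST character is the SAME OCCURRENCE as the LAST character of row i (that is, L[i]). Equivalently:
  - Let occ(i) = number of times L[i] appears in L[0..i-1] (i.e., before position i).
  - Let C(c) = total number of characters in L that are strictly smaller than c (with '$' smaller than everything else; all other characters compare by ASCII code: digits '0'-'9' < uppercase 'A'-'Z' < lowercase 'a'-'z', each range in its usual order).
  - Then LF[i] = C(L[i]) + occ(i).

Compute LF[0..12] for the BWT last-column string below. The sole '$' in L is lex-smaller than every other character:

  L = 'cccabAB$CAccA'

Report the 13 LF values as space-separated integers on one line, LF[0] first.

Char counts: '$':1, 'A':3, 'B':1, 'C':1, 'a':1, 'b':1, 'c':5
C (first-col start): C('$')=0, C('A')=1, C('B')=4, C('C')=5, C('a')=6, C('b')=7, C('c')=8
L[0]='c': occ=0, LF[0]=C('c')+0=8+0=8
L[1]='c': occ=1, LF[1]=C('c')+1=8+1=9
L[2]='c': occ=2, LF[2]=C('c')+2=8+2=10
L[3]='a': occ=0, LF[3]=C('a')+0=6+0=6
L[4]='b': occ=0, LF[4]=C('b')+0=7+0=7
L[5]='A': occ=0, LF[5]=C('A')+0=1+0=1
L[6]='B': occ=0, LF[6]=C('B')+0=4+0=4
L[7]='$': occ=0, LF[7]=C('$')+0=0+0=0
L[8]='C': occ=0, LF[8]=C('C')+0=5+0=5
L[9]='A': occ=1, LF[9]=C('A')+1=1+1=2
L[10]='c': occ=3, LF[10]=C('c')+3=8+3=11
L[11]='c': occ=4, LF[11]=C('c')+4=8+4=12
L[12]='A': occ=2, LF[12]=C('A')+2=1+2=3

Answer: 8 9 10 6 7 1 4 0 5 2 11 12 3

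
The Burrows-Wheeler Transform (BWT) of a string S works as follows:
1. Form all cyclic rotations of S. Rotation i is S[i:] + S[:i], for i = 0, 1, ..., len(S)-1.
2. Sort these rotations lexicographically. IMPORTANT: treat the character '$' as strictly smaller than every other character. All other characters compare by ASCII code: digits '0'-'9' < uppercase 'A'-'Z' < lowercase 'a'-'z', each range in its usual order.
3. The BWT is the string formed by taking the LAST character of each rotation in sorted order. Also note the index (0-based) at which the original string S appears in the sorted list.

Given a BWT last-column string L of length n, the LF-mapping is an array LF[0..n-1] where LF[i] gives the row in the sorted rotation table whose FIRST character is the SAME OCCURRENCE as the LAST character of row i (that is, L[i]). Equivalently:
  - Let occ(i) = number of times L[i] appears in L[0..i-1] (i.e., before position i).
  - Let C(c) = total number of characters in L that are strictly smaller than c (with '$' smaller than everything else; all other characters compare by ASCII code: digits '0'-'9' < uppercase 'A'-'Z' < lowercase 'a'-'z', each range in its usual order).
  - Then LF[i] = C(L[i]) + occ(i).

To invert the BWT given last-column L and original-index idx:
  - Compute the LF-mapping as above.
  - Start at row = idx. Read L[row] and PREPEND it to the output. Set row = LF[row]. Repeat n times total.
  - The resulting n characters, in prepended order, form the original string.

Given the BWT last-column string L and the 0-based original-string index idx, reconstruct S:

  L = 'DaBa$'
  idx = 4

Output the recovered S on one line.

Answer: aaBD$

Derivation:
LF mapping: 2 3 1 4 0
Walk LF starting at row 4, prepending L[row]:
  step 1: row=4, L[4]='$', prepend. Next row=LF[4]=0
  step 2: row=0, L[0]='D', prepend. Next row=LF[0]=2
  step 3: row=2, L[2]='B', prepend. Next row=LF[2]=1
  step 4: row=1, L[1]='a', prepend. Next row=LF[1]=3
  step 5: row=3, L[3]='a', prepend. Next row=LF[3]=4
Reversed output: aaBD$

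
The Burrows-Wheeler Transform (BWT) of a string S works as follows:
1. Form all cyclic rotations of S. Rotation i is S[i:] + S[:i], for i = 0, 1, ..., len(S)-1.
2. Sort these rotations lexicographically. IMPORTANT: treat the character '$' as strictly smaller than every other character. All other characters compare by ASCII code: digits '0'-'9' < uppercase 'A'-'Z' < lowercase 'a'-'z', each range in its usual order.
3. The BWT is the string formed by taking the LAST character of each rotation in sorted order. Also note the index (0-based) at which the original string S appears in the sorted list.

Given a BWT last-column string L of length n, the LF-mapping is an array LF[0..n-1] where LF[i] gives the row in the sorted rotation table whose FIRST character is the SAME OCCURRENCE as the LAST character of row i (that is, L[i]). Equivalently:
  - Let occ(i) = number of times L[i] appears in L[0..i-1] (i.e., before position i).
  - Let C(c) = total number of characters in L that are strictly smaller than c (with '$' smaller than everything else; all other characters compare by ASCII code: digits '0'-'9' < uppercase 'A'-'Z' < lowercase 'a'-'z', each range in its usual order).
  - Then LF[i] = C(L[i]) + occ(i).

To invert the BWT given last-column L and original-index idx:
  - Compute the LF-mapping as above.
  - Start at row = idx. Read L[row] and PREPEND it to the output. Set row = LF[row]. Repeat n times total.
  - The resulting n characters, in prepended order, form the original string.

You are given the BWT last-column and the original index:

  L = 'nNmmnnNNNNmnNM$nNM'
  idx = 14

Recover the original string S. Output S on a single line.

Answer: nNNNmmMnnNNNnmNMn$

Derivation:
LF mapping: 13 3 10 11 14 15 4 5 6 7 12 16 8 1 0 17 9 2
Walk LF starting at row 14, prepending L[row]:
  step 1: row=14, L[14]='$', prepend. Next row=LF[14]=0
  step 2: row=0, L[0]='n', prepend. Next row=LF[0]=13
  step 3: row=13, L[13]='M', prepend. Next row=LF[13]=1
  step 4: row=1, L[1]='N', prepend. Next row=LF[1]=3
  step 5: row=3, L[3]='m', prepend. Next row=LF[3]=11
  step 6: row=11, L[11]='n', prepend. Next row=LF[11]=16
  step 7: row=16, L[16]='N', prepend. Next row=LF[16]=9
  step 8: row=9, L[9]='N', prepend. Next row=LF[9]=7
  step 9: row=7, L[7]='N', prepend. Next row=LF[7]=5
  step 10: row=5, L[5]='n', prepend. Next row=LF[5]=15
  step 11: row=15, L[15]='n', prepend. Next row=LF[15]=17
  step 12: row=17, L[17]='M', prepend. Next row=LF[17]=2
  step 13: row=2, L[2]='m', prepend. Next row=LF[2]=10
  step 14: row=10, L[10]='m', prepend. Next row=LF[10]=12
  step 15: row=12, L[12]='N', prepend. Next row=LF[12]=8
  step 16: row=8, L[8]='N', prepend. Next row=LF[8]=6
  step 17: row=6, L[6]='N', prepend. Next row=LF[6]=4
  step 18: row=4, L[4]='n', prepend. Next row=LF[4]=14
Reversed output: nNNNmmMnnNNNnmNMn$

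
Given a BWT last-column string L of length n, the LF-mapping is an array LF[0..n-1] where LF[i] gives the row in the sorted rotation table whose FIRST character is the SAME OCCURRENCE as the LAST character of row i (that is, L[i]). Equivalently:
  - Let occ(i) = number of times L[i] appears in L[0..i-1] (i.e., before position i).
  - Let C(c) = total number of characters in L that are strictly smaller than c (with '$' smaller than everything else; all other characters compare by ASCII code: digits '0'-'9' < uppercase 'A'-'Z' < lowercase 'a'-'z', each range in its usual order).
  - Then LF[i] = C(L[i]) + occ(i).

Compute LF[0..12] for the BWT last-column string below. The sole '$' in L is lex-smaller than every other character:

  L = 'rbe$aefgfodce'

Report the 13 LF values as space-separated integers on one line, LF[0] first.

Answer: 12 2 5 0 1 6 8 10 9 11 4 3 7

Derivation:
Char counts: '$':1, 'a':1, 'b':1, 'c':1, 'd':1, 'e':3, 'f':2, 'g':1, 'o':1, 'r':1
C (first-col start): C('$')=0, C('a')=1, C('b')=2, C('c')=3, C('d')=4, C('e')=5, C('f')=8, C('g')=10, C('o')=11, C('r')=12
L[0]='r': occ=0, LF[0]=C('r')+0=12+0=12
L[1]='b': occ=0, LF[1]=C('b')+0=2+0=2
L[2]='e': occ=0, LF[2]=C('e')+0=5+0=5
L[3]='$': occ=0, LF[3]=C('$')+0=0+0=0
L[4]='a': occ=0, LF[4]=C('a')+0=1+0=1
L[5]='e': occ=1, LF[5]=C('e')+1=5+1=6
L[6]='f': occ=0, LF[6]=C('f')+0=8+0=8
L[7]='g': occ=0, LF[7]=C('g')+0=10+0=10
L[8]='f': occ=1, LF[8]=C('f')+1=8+1=9
L[9]='o': occ=0, LF[9]=C('o')+0=11+0=11
L[10]='d': occ=0, LF[10]=C('d')+0=4+0=4
L[11]='c': occ=0, LF[11]=C('c')+0=3+0=3
L[12]='e': occ=2, LF[12]=C('e')+2=5+2=7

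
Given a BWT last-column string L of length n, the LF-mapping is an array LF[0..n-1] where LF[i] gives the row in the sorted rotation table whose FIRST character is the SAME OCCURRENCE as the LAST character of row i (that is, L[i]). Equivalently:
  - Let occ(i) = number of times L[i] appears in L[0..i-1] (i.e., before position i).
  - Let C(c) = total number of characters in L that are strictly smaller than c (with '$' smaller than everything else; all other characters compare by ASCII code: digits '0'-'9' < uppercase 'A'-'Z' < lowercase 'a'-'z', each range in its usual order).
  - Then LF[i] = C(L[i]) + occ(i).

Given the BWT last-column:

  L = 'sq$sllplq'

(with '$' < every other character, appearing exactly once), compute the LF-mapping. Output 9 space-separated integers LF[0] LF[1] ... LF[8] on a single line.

Char counts: '$':1, 'l':3, 'p':1, 'q':2, 's':2
C (first-col start): C('$')=0, C('l')=1, C('p')=4, C('q')=5, C('s')=7
L[0]='s': occ=0, LF[0]=C('s')+0=7+0=7
L[1]='q': occ=0, LF[1]=C('q')+0=5+0=5
L[2]='$': occ=0, LF[2]=C('$')+0=0+0=0
L[3]='s': occ=1, LF[3]=C('s')+1=7+1=8
L[4]='l': occ=0, LF[4]=C('l')+0=1+0=1
L[5]='l': occ=1, LF[5]=C('l')+1=1+1=2
L[6]='p': occ=0, LF[6]=C('p')+0=4+0=4
L[7]='l': occ=2, LF[7]=C('l')+2=1+2=3
L[8]='q': occ=1, LF[8]=C('q')+1=5+1=6

Answer: 7 5 0 8 1 2 4 3 6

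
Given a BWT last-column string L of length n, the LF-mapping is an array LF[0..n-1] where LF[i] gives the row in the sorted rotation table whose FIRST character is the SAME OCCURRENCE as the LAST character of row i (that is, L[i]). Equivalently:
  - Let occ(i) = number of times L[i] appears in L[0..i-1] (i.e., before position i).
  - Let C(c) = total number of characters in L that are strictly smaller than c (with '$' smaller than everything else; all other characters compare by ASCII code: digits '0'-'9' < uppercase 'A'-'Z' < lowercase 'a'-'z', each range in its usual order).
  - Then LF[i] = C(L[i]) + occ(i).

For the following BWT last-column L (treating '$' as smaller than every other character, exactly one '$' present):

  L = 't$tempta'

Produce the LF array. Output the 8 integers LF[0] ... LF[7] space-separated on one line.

Char counts: '$':1, 'a':1, 'e':1, 'm':1, 'p':1, 't':3
C (first-col start): C('$')=0, C('a')=1, C('e')=2, C('m')=3, C('p')=4, C('t')=5
L[0]='t': occ=0, LF[0]=C('t')+0=5+0=5
L[1]='$': occ=0, LF[1]=C('$')+0=0+0=0
L[2]='t': occ=1, LF[2]=C('t')+1=5+1=6
L[3]='e': occ=0, LF[3]=C('e')+0=2+0=2
L[4]='m': occ=0, LF[4]=C('m')+0=3+0=3
L[5]='p': occ=0, LF[5]=C('p')+0=4+0=4
L[6]='t': occ=2, LF[6]=C('t')+2=5+2=7
L[7]='a': occ=0, LF[7]=C('a')+0=1+0=1

Answer: 5 0 6 2 3 4 7 1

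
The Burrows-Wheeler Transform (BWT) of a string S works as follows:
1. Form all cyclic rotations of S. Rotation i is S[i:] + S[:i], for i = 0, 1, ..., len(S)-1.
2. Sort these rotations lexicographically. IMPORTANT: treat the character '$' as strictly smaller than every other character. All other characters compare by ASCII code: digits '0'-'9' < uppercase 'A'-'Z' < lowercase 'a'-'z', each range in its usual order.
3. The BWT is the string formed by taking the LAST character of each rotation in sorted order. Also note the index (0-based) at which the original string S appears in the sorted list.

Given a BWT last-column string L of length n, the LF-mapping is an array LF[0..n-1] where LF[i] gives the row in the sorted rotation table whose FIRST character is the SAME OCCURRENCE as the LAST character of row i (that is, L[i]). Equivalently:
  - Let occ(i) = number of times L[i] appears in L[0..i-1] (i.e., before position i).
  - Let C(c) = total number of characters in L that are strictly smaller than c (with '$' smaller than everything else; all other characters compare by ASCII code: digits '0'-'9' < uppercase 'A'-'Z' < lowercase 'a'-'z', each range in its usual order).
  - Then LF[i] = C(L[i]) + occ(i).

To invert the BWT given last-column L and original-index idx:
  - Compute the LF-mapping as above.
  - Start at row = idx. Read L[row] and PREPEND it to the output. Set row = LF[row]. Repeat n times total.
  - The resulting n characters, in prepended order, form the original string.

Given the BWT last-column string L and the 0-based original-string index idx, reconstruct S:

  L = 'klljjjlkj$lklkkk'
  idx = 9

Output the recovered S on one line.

LF mapping: 5 11 12 1 2 3 13 6 4 0 14 7 15 8 9 10
Walk LF starting at row 9, prepending L[row]:
  step 1: row=9, L[9]='$', prepend. Next row=LF[9]=0
  step 2: row=0, L[0]='k', prepend. Next row=LF[0]=5
  step 3: row=5, L[5]='j', prepend. Next row=LF[5]=3
  step 4: row=3, L[3]='j', prepend. Next row=LF[3]=1
  step 5: row=1, L[1]='l', prepend. Next row=LF[1]=11
  step 6: row=11, L[11]='k', prepend. Next row=LF[11]=7
  step 7: row=7, L[7]='k', prepend. Next row=LF[7]=6
  step 8: row=6, L[6]='l', prepend. Next row=LF[6]=13
  step 9: row=13, L[13]='k', prepend. Next row=LF[13]=8
  step 10: row=8, L[8]='j', prepend. Next row=LF[8]=4
  step 11: row=4, L[4]='j', prepend. Next row=LF[4]=2
  step 12: row=2, L[2]='l', prepend. Next row=LF[2]=12
  step 13: row=12, L[12]='l', prepend. Next row=LF[12]=15
  step 14: row=15, L[15]='k', prepend. Next row=LF[15]=10
  step 15: row=10, L[10]='l', prepend. Next row=LF[10]=14
  step 16: row=14, L[14]='k', prepend. Next row=LF[14]=9
Reversed output: klklljjklkkljjk$

Answer: klklljjklkkljjk$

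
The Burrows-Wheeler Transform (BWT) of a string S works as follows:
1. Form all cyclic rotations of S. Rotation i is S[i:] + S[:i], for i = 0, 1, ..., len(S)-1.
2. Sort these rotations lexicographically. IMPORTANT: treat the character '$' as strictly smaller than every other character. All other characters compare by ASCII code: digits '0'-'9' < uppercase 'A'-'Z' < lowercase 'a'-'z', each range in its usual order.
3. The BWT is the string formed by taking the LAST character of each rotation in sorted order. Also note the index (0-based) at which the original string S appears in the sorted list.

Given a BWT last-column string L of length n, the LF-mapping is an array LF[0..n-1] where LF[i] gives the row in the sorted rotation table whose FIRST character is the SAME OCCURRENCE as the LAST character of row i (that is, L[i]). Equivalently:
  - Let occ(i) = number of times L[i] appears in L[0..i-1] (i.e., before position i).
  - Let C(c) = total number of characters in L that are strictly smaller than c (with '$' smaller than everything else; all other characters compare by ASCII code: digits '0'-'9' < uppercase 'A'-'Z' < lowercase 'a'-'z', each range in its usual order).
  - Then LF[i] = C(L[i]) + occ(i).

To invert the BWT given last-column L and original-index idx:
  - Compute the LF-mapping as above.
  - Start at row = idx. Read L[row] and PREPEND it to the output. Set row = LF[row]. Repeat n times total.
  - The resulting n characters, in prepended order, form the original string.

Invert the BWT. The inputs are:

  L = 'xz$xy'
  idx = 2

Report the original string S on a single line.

LF mapping: 1 4 0 2 3
Walk LF starting at row 2, prepending L[row]:
  step 1: row=2, L[2]='$', prepend. Next row=LF[2]=0
  step 2: row=0, L[0]='x', prepend. Next row=LF[0]=1
  step 3: row=1, L[1]='z', prepend. Next row=LF[1]=4
  step 4: row=4, L[4]='y', prepend. Next row=LF[4]=3
  step 5: row=3, L[3]='x', prepend. Next row=LF[3]=2
Reversed output: xyzx$

Answer: xyzx$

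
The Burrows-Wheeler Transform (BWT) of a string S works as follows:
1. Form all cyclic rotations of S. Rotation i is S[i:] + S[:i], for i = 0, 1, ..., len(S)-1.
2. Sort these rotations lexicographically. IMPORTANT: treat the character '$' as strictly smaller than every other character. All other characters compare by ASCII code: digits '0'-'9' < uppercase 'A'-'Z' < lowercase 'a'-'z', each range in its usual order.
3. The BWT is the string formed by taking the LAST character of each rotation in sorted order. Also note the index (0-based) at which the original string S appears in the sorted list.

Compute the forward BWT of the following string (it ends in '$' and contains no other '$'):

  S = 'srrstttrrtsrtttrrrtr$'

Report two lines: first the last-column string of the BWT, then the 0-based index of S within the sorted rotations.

Answer: rttsrtrrrs$trrttrttrs
10

Derivation:
All 21 rotations (rotation i = S[i:]+S[:i]):
  rot[0] = srrstttrrtsrtttrrrtr$
  rot[1] = rrstttrrtsrtttrrrtr$s
  rot[2] = rstttrrtsrtttrrrtr$sr
  rot[3] = stttrrtsrtttrrrtr$srr
  rot[4] = tttrrtsrtttrrrtr$srrs
  rot[5] = ttrrtsrtttrrrtr$srrst
  rot[6] = trrtsrtttrrrtr$srrstt
  rot[7] = rrtsrtttrrrtr$srrsttt
  rot[8] = rtsrtttrrrtr$srrstttr
  rot[9] = tsrtttrrrtr$srrstttrr
  rot[10] = srtttrrrtr$srrstttrrt
  rot[11] = rtttrrrtr$srrstttrrts
  rot[12] = tttrrrtr$srrstttrrtsr
  rot[13] = ttrrrtr$srrstttrrtsrt
  rot[14] = trrrtr$srrstttrrtsrtt
  rot[15] = rrrtr$srrstttrrtsrttt
  rot[16] = rrtr$srrstttrrtsrtttr
  rot[17] = rtr$srrstttrrtsrtttrr
  rot[18] = tr$srrstttrrtsrtttrrr
  rot[19] = r$srrstttrrtsrtttrrrt
  rot[20] = $srrstttrrtsrtttrrrtr
Sorted (with $ < everything):
  sorted[0] = $srrstttrrtsrtttrrrtr  (last char: 'r')
  sorted[1] = r$srrstttrrtsrtttrrrt  (last char: 't')
  sorted[2] = rrrtr$srrstttrrtsrttt  (last char: 't')
  sorted[3] = rrstttrrtsrtttrrrtr$s  (last char: 's')
  sorted[4] = rrtr$srrstttrrtsrtttr  (last char: 'r')
  sorted[5] = rrtsrtttrrrtr$srrsttt  (last char: 't')
  sorted[6] = rstttrrtsrtttrrrtr$sr  (last char: 'r')
  sorted[7] = rtr$srrstttrrtsrtttrr  (last char: 'r')
  sorted[8] = rtsrtttrrrtr$srrstttr  (last char: 'r')
  sorted[9] = rtttrrrtr$srrstttrrts  (last char: 's')
  sorted[10] = srrstttrrtsrtttrrrtr$  (last char: '$')
  sorted[11] = srtttrrrtr$srrstttrrt  (last char: 't')
  sorted[12] = stttrrtsrtttrrrtr$srr  (last char: 'r')
  sorted[13] = tr$srrstttrrtsrtttrrr  (last char: 'r')
  sorted[14] = trrrtr$srrstttrrtsrtt  (last char: 't')
  sorted[15] = trrtsrtttrrrtr$srrstt  (last char: 't')
  sorted[16] = tsrtttrrrtr$srrstttrr  (last char: 'r')
  sorted[17] = ttrrrtr$srrstttrrtsrt  (last char: 't')
  sorted[18] = ttrrtsrtttrrrtr$srrst  (last char: 't')
  sorted[19] = tttrrrtr$srrstttrrtsr  (last char: 'r')
  sorted[20] = tttrrtsrtttrrrtr$srrs  (last char: 's')
Last column: rttsrtrrrs$trrttrttrs
Original string S is at sorted index 10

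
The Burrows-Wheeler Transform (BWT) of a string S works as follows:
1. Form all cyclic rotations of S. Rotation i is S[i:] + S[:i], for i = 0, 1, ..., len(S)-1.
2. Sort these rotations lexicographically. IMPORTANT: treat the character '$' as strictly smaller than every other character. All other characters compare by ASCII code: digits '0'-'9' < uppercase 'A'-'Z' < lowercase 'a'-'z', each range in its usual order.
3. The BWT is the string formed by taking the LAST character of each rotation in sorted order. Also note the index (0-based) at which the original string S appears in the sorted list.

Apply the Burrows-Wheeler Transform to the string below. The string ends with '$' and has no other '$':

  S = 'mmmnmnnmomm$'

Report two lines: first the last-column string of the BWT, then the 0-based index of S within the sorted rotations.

All 12 rotations (rotation i = S[i:]+S[:i]):
  rot[0] = mmmnmnnmomm$
  rot[1] = mmnmnnmomm$m
  rot[2] = mnmnnmomm$mm
  rot[3] = nmnnmomm$mmm
  rot[4] = mnnmomm$mmmn
  rot[5] = nnmomm$mmmnm
  rot[6] = nmomm$mmmnmn
  rot[7] = momm$mmmnmnn
  rot[8] = omm$mmmnmnnm
  rot[9] = mm$mmmnmnnmo
  rot[10] = m$mmmnmnnmom
  rot[11] = $mmmnmnnmomm
Sorted (with $ < everything):
  sorted[0] = $mmmnmnnmomm  (last char: 'm')
  sorted[1] = m$mmmnmnnmom  (last char: 'm')
  sorted[2] = mm$mmmnmnnmo  (last char: 'o')
  sorted[3] = mmmnmnnmomm$  (last char: '$')
  sorted[4] = mmnmnnmomm$m  (last char: 'm')
  sorted[5] = mnmnnmomm$mm  (last char: 'm')
  sorted[6] = mnnmomm$mmmn  (last char: 'n')
  sorted[7] = momm$mmmnmnn  (last char: 'n')
  sorted[8] = nmnnmomm$mmm  (last char: 'm')
  sorted[9] = nmomm$mmmnmn  (last char: 'n')
  sorted[10] = nnmomm$mmmnm  (last char: 'm')
  sorted[11] = omm$mmmnmnnm  (last char: 'm')
Last column: mmo$mmnnmnmm
Original string S is at sorted index 3

Answer: mmo$mmnnmnmm
3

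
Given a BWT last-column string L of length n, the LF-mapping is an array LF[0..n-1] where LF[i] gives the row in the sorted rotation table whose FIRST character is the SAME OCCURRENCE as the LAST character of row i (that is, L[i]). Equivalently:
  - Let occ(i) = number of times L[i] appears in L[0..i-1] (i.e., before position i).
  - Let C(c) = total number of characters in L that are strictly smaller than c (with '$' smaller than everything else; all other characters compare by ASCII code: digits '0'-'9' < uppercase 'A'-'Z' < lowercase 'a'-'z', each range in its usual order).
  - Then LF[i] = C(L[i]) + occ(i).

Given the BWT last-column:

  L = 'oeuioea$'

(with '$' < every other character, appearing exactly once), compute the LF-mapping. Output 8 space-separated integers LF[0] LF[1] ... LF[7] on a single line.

Char counts: '$':1, 'a':1, 'e':2, 'i':1, 'o':2, 'u':1
C (first-col start): C('$')=0, C('a')=1, C('e')=2, C('i')=4, C('o')=5, C('u')=7
L[0]='o': occ=0, LF[0]=C('o')+0=5+0=5
L[1]='e': occ=0, LF[1]=C('e')+0=2+0=2
L[2]='u': occ=0, LF[2]=C('u')+0=7+0=7
L[3]='i': occ=0, LF[3]=C('i')+0=4+0=4
L[4]='o': occ=1, LF[4]=C('o')+1=5+1=6
L[5]='e': occ=1, LF[5]=C('e')+1=2+1=3
L[6]='a': occ=0, LF[6]=C('a')+0=1+0=1
L[7]='$': occ=0, LF[7]=C('$')+0=0+0=0

Answer: 5 2 7 4 6 3 1 0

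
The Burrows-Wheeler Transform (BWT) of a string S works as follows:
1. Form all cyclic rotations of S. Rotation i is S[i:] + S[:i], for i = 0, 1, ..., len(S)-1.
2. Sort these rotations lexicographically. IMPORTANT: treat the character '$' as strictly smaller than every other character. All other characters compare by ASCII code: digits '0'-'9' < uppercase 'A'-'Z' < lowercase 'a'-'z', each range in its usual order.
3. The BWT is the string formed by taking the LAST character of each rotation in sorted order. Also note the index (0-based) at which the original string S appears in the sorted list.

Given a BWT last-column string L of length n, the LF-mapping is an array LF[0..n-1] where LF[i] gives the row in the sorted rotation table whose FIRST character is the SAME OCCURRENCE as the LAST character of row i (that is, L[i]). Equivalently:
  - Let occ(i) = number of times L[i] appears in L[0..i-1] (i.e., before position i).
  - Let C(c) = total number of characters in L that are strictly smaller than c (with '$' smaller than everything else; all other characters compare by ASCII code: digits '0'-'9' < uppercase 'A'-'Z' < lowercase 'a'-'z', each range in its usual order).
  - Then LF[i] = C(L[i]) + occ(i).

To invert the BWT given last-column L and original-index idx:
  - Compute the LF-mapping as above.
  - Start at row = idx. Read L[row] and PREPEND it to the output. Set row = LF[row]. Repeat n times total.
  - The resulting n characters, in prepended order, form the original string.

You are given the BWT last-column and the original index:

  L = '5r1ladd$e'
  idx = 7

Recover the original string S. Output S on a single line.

Answer: ladder15$

Derivation:
LF mapping: 2 8 1 7 3 4 5 0 6
Walk LF starting at row 7, prepending L[row]:
  step 1: row=7, L[7]='$', prepend. Next row=LF[7]=0
  step 2: row=0, L[0]='5', prepend. Next row=LF[0]=2
  step 3: row=2, L[2]='1', prepend. Next row=LF[2]=1
  step 4: row=1, L[1]='r', prepend. Next row=LF[1]=8
  step 5: row=8, L[8]='e', prepend. Next row=LF[8]=6
  step 6: row=6, L[6]='d', prepend. Next row=LF[6]=5
  step 7: row=5, L[5]='d', prepend. Next row=LF[5]=4
  step 8: row=4, L[4]='a', prepend. Next row=LF[4]=3
  step 9: row=3, L[3]='l', prepend. Next row=LF[3]=7
Reversed output: ladder15$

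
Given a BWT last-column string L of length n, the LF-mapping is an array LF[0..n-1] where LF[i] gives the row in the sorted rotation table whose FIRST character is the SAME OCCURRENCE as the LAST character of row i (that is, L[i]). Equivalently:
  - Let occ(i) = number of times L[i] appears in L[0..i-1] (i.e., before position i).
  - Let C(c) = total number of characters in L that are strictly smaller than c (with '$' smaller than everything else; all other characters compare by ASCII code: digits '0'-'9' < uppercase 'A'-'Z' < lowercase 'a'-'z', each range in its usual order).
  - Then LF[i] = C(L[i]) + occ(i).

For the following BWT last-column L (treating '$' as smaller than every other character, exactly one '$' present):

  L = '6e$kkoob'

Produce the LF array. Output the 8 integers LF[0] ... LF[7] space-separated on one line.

Answer: 1 3 0 4 5 6 7 2

Derivation:
Char counts: '$':1, '6':1, 'b':1, 'e':1, 'k':2, 'o':2
C (first-col start): C('$')=0, C('6')=1, C('b')=2, C('e')=3, C('k')=4, C('o')=6
L[0]='6': occ=0, LF[0]=C('6')+0=1+0=1
L[1]='e': occ=0, LF[1]=C('e')+0=3+0=3
L[2]='$': occ=0, LF[2]=C('$')+0=0+0=0
L[3]='k': occ=0, LF[3]=C('k')+0=4+0=4
L[4]='k': occ=1, LF[4]=C('k')+1=4+1=5
L[5]='o': occ=0, LF[5]=C('o')+0=6+0=6
L[6]='o': occ=1, LF[6]=C('o')+1=6+1=7
L[7]='b': occ=0, LF[7]=C('b')+0=2+0=2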